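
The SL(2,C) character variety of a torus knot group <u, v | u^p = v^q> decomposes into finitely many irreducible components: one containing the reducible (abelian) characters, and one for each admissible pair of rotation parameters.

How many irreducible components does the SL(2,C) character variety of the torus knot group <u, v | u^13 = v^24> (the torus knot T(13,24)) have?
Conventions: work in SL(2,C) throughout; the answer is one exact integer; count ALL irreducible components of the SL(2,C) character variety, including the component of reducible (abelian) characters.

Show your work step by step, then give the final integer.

For T(13,24): irreducibility forces the central element u^13 = v^24 to one of +I, -I.
On an irreducible component, tr(u) is locked at 2*cos(pi*alpha/13) for some alpha in 1..12, and tr(v) at 2*cos(pi*beta/24) for some beta in 1..23.
The two central values (-1)^alpha I and (-1)^beta I must be the same matrix, so alpha and beta share a parity.
Enumerate parity-matched pairs: 6*12 odd-odd plus 6*11 even-even gives 138.
components with irreducible characters: 138; plus the single component of reducible (abelian) characters: total 139.

139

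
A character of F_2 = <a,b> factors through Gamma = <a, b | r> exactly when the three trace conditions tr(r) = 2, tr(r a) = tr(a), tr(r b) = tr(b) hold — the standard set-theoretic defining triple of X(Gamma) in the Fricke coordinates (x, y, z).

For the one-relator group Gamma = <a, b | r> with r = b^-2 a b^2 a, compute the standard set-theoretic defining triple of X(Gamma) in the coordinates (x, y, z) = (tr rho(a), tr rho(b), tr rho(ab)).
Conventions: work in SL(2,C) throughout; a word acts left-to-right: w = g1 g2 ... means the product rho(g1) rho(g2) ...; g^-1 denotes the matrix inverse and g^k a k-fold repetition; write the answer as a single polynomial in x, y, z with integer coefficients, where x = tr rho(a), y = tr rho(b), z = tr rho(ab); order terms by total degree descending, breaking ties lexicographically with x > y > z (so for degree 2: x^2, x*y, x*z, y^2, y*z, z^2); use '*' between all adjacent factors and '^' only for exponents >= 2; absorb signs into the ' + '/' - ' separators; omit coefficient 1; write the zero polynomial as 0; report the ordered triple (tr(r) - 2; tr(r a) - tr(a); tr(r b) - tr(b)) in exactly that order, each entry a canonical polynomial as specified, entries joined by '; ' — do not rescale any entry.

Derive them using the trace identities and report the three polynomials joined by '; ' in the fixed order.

trace(a^2 b) = trace(a)*trace(b a) - trace(b) = x*z - y
trace(a^2) = trace(a)*trace(a) - trace(1) = x^2 - 2
trace(a b^2 a) = trace(b)*trace(a^2 b) - trace(a^2) = x*y*z - x^2 - y^2 + 2
trace(a b a b) = trace(a b)*trace(a b) - trace(1) = z^2 - 2
trace(a b^2 a b) = trace(b)*trace(a b a b) - trace(a b a) = y*z^2 - x*z - y
trace(a b^2 a b^-1) = trace(a b^2 a)*trace(b) - trace(a b^2 a b) = x*y^2*z - x^2*y - y^3 - y*z^2 + x*z + 3*y
trace(b^-2 a b^2 a) = trace(a b^2 a b^-1)*trace(b) - trace(a b^2 a) = x*y^3*z - x^2*y^2 - y^4 - y^2*z^2 + x^2 + 4*y^2 - 2
trace(b^2 a) = trace(b)*trace(a b) - trace(a) = y*z - x
trace(a b^2 a^2) = trace(a)*trace(b^2 a^2) - trace(b^2 a) = x^2*y*z - x^3 - x*y^2 - y*z + 3*x
trace(a^2 b a b) = trace(a)*trace(b a b a) - trace(b a b) = x*z^2 - y*z - x
trace(a^2 b a) = trace(a)*trace(a b a) - trace(a b) = x^2*z - x*y - z
trace(a b^2 a^2 b) = trace(b)*trace(a^2 b a b) - trace(a^2 b a) = x*y*z^2 - x^2*z - y^2*z + z
trace(a b^2 a^2 b^-1) = trace(a b^2 a^2)*trace(b) - trace(a b^2 a^2 b) = x^2*y^2*z - x^3*y - x*y^3 - x*y*z^2 + x^2*z + 3*x*y - z
trace(b^-2 a b^2 a^2) = trace(a b^2 a^2 b^-1)*trace(b) - trace(a b^2 a^2) = x^2*y^3*z - x^3*y^2 - x*y^4 - x*y^2*z^2 + x^3 + 4*x*y^2 - 3*x
assemble the triple (trace(r) - 2; trace(r a) - x; trace(r b) - y)

x*y^3*z - x^2*y^2 - y^4 - y^2*z^2 + x^2 + 4*y^2 - 4; x^2*y^3*z - x^3*y^2 - x*y^4 - x*y^2*z^2 + x^3 + 4*x*y^2 - 4*x; x*y^2*z - x^2*y - y^3 - y*z^2 + x*z + 2*y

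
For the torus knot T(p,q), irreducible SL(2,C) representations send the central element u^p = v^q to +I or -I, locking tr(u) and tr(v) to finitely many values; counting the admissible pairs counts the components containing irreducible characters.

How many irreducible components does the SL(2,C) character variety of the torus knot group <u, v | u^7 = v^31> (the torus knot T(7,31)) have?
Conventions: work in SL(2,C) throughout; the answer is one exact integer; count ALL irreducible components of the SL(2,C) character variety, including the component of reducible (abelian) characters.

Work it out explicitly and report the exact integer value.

91

For T(7,31): irreducibility forces the central element u^7 = v^31 to one of +I, -I.
On an irreducible component, tr(u) is locked at 2*cos(pi*alpha/7) for some alpha in 1..6, and tr(v) at 2*cos(pi*beta/31) for some beta in 1..30.
u^7 = (-1)^alpha I and v^31 = (-1)^beta I must agree, so alpha and beta have equal parity.
Enumerate parity-matched pairs: 3*15 odd-odd plus 3*15 even-even gives 90.
components with irreducible characters: 90; plus the single component of reducible (abelian) characters: total 91.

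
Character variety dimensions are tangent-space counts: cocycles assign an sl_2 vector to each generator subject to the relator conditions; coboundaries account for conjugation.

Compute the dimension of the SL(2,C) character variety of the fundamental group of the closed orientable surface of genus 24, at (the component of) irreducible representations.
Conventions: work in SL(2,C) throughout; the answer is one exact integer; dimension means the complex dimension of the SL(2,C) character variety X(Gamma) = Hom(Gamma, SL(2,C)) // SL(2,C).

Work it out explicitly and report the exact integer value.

138

The genus-24 surface group: 2g = 48 generators, one relator prod [a_i, b_i].
Before the relator condition, cocycle space has dim 3*48 = 144.
d_2 is surjective at irreducible rho (its cokernel H^2 is dual to H^0 = 0), so dim Z^1 = 144 - 3 = 141.
As always at irreducible rho, dim B^1 = 3.
dim H^1 = 141 - 3 = 138 = dim X.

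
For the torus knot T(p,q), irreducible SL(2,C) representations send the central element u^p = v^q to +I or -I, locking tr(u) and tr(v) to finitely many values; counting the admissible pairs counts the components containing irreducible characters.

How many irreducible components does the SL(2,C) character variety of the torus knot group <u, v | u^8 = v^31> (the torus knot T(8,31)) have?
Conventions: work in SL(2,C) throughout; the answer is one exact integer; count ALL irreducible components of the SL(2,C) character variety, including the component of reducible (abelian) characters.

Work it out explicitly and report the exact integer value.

For T(8,31): irreducibility forces the central element u^8 = v^31 to one of +I, -I.
So on each irreducible component the traces are pinned: tr(u) = 2*cos(pi*alpha/8) with 1 <= alpha <= 7, tr(v) = 2*cos(pi*beta/31) with 1 <= beta <= 30.
The two central values (-1)^alpha I and (-1)^beta I must be the same matrix, so alpha and beta share a parity.
Enumerate parity-matched pairs: 4*15 odd-odd plus 3*15 even-even gives 105.
That is 105 components of irreducible characters, and with the reducible (abelian) component the total is 106.

106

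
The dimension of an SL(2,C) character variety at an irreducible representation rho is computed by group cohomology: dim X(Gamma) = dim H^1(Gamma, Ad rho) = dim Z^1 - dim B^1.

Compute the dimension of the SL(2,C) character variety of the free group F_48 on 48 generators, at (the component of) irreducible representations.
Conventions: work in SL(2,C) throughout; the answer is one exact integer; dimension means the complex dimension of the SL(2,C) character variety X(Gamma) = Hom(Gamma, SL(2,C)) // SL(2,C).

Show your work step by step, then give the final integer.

The free group F_48: 48 generators, no relators.
Z^1(Gamma, Ad rho) = (sl_2)^48: a cocycle is a free choice of one sl_2 vector per generator, so dim Z^1 = 3*48 = 144.
At an irreducible rho the centralizer of the image in sl_2 is 0, so the coboundary map sl_2 -> Z^1 is injective: dim B^1 = 3.
dim X = dim H^1 = dim Z^1 - dim B^1 = 144 - 3 = 141.

141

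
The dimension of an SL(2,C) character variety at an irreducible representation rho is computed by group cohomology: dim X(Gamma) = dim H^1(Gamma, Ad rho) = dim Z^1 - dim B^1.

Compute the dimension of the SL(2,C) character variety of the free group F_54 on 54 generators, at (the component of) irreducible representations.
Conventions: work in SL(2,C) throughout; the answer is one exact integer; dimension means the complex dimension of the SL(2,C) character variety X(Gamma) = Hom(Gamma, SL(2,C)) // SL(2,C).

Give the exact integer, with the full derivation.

Here Gamma is free of rank 54 — no relator constrains a cocycle.
A cocycle picks one sl_2 vector per generator freely, giving dim Z^1 = 3*54 = 162.
At an irreducible rho the centralizer of the image in sl_2 is 0, so the coboundary map sl_2 -> Z^1 is injective: dim B^1 = 3.
dim X = dim H^1 = dim Z^1 - dim B^1 = 162 - 3 = 159.

159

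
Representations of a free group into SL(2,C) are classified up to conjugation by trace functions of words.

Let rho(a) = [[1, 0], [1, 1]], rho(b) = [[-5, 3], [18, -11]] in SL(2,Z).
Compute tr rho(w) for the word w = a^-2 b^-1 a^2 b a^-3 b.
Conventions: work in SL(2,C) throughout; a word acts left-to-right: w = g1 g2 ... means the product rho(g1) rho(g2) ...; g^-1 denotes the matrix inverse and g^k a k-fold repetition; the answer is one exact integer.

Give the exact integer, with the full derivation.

-925

rho(a^-1) = [[1, 0], [-1, 1]]
... * rho(a^-1) = [[1, 0], [-1, 1]]  ->  [[1, 0], [-2, 1]]
... * rho(b^-1) = [[-11, -3], [-18, -5]]  ->  [[-11, -3], [4, 1]]
... * rho(a) = [[1, 0], [1, 1]]  ->  [[-14, -3], [5, 1]]
... * rho(a) = [[1, 0], [1, 1]]  ->  [[-17, -3], [6, 1]]
... * rho(b) = [[-5, 3], [18, -11]]  ->  [[31, -18], [-12, 7]]
... * rho(a^-1) = [[1, 0], [-1, 1]]  ->  [[49, -18], [-19, 7]]
... * rho(a^-1) = [[1, 0], [-1, 1]]  ->  [[67, -18], [-26, 7]]
... * rho(a^-1) = [[1, 0], [-1, 1]]  ->  [[85, -18], [-33, 7]]
... * rho(b) = [[-5, 3], [18, -11]]  ->  [[-749, 453], [291, -176]]
tr = -749 + -176 = -925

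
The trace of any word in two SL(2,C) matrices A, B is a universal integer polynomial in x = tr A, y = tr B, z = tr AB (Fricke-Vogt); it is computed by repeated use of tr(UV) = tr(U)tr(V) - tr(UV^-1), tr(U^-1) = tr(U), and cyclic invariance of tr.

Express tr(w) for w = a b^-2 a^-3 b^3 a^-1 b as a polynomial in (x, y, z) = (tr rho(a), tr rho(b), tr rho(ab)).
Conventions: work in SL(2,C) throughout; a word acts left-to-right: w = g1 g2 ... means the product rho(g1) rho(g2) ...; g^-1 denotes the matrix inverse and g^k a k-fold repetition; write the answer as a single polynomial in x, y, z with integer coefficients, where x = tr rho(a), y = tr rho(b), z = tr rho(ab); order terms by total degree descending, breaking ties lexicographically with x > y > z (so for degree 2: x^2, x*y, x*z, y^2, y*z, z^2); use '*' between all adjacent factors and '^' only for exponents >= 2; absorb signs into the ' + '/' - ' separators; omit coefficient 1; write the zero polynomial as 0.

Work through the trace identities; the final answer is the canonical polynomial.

-x^4*y^5*z + x^5*y^4 + x^3*y^6 + 2*x^3*y^4*z^2 + x^4*y^3*z - x^2*y^3*z^3 - 2*x^5*y^2 - 7*x^3*y^4 - 3*x^3*y^2*z^2 - x*y^6 - 2*x*y^4*z^2 + x^4*y*z + 4*x^2*y^3*z + x^2*y*z^3 + y^5*z + y^3*z^3 + 11*x^3*y^2 + 6*x*y^4 + 3*x*y^2*z^2 - 7*x^2*y*z - 5*y^3*z - y*z^3 - 9*x*y^2 + x*z^2 + 5*y*z - x

tr(b^2) = tr(b)*tr(b) - tr(1) = y^2 - 2
tr(b^3) = tr(b)*tr(b^2) - tr(b) = y^3 - 3*y
tr(b^4) = tr(b)*tr(b^3) - tr(b^2) = y^4 - 4*y^2 + 2
tr(a b^2) = tr(b)*tr(a b) - tr(a) = y*z - x
tr(b^2 a b) = tr(b)*tr(a b^2) - tr(a b) = y^2*z - x*y - z
tr(b^3 a b) = tr(b)*tr(b^2 a b) - tr(b^2 a) = y^3*z - x*y^2 - 2*y*z + x
tr(b^4 a b) = tr(b)*tr(b^3 a b) - tr(b^3 a) = y^4*z - x*y^3 - 3*y^2*z + 2*x*y + z
tr(a b a b) = tr(b a)*tr(b a) - tr(1)   [split at repeated b] = z^2 - 2
tr(a b a) = tr(a)*tr(b a) - tr(b) = x*z - y
tr(a b a b^2) = tr(b)*tr(a b a b) - tr(a b a) = y*z^2 - x*z - y
tr(b a b a b^2) = tr(b)*tr(a b a b^2) - tr(a b a b) = y^2*z^2 - x*y*z - y^2 - z^2 + 2
tr(b^4 a b a) = tr(b)*tr(b a b a b^2) - tr(b a b a b) = y^3*z^2 - x*y^2*z - y^3 - 2*y*z^2 + x*z + 3*y
tr(a^-1 b^4 a b) = tr(b^4 a b)*tr(a) - tr(b^4 a b a) = x*y^4*z - x^2*y^3 - y^3*z^2 - 2*x*y^2*z + 2*x^2*y + y^3 + 2*y*z^2 - 3*y
tr(a^-1 b^4 a b^-1) = tr(a^-1 b^4 a)*tr(b) - tr(a^-1 b^4 a b) = -x*y^4*z + x^2*y^3 + y^5 + y^3*z^2 + 2*x*y^2*z - 2*x^2*y - 5*y^3 - 2*y*z^2 + 5*y
tr(b a b^-2 a^-1 b^3) = tr(a^-1 b^4 a b^-1)*tr(b) - tr(a^-1 b^4 a) = -x*y^5*z + x^2*y^4 + y^6 + y^4*z^2 + 2*x*y^3*z - 2*x^2*y^2 - 6*y^4 - 2*y^2*z^2 + 9*y^2 - 2
tr(a b a b a b) = tr(a b)*tr(a b a b) - tr(a^-1 b^-1)   [split at repeated a] = z^3 - 3*z
tr(a b a b a) = tr(a)*tr(b a b a) - tr(b a b) = x*z^2 - y*z - x
tr(a b a b a b^2) = tr(b)*tr(a b a b a b) - tr(a b a b a) = y*z^3 - x*z^2 - 2*y*z + x
tr(b^3 a b a b a) = tr(b)*tr(a b a b a b^2) - tr(a b a b a b) = y^2*z^3 - x*y*z^2 - 2*y^2*z - z^3 + x*y + 3*z
tr(a^-1 b^3 a b a b) = tr(b^3 a b a b)*tr(a) - tr(b^3 a b a b a) = x*y^3*z^2 - x^2*y^2*z - y^2*z^3 - x*y^3 - x*y*z^2 + x^2*z + 2*y^2*z + z^3 + 2*x*y - 3*z
tr(a^-1 b^3 a b a b^-1) = tr(a^-1 b^3 a b a)*tr(b) - tr(a^-1 b^3 a b a b) = -x*y^3*z^2 + x^2*y^2*z + y^4*z + y^2*z^3 + x*y*z^2 - x^2*z - 4*y^2*z - z^3 - x*y + 3*z
tr(b a b^-2 a^-1 b^3 a) = tr(a^-1 b^3 a b a b^-1)*tr(b) - tr(a^-1 b^3 a b a) = -x*y^4*z^2 + x^2*y^3*z + y^5*z + y^3*z^3 + x*y^2*z^2 - x^2*y*z - 5*y^3*z - y*z^3 + 5*y*z - x
tr(b^3 a^-1 b a b^-2 a^-1) = tr(b a b^-2 a^-1 b^3)*tr(a) - tr(b a b^-2 a^-1 b^3 a) = -x^2*y^5*z + x^3*y^4 + x*y^6 + 2*x*y^4*z^2 + x^2*y^3*z - y^5*z - y^3*z^3 - 2*x^3*y^2 - 6*x*y^4 - 3*x*y^2*z^2 + x^2*y*z + 5*y^3*z + y*z^3 + 9*x*y^2 - 5*y*z - x
tr(b a^-1 b a) = tr(b a b)*tr(a) - tr(b a b a) = x*y*z - x^2 - z^2 + 2
tr(b^3 a^-1 b a b^-2 a^-2) = tr(b^3 a^-1 b a b^-2 a^-1)*tr(a) - tr(b^3 a^-1 b a b^-2) = -x^3*y^5*z + x^4*y^4 + x^2*y^6 + 2*x^2*y^4*z^2 + x^3*y^3*z - x*y^5*z - x*y^3*z^3 - 2*x^4*y^2 - 6*x^2*y^4 - 3*x^2*y^2*z^2 + x^3*y*z + 5*x*y^3*z + x*y*z^3 + 9*x^2*y^2 - 6*x*y*z + z^2 - 2
tr(a b^-2 a^-3 b^3 a^-1 b) = tr(b^3 a^-1 b a b^-2 a^-2)*tr(a) - tr(b^3 a^-1 b a b^-2 a^-1) = -x^4*y^5*z + x^5*y^4 + x^3*y^6 + 2*x^3*y^4*z^2 + x^4*y^3*z - x^2*y^3*z^3 - 2*x^5*y^2 - 7*x^3*y^4 - 3*x^3*y^2*z^2 - x*y^6 - 2*x*y^4*z^2 + x^4*y*z + 4*x^2*y^3*z + x^2*y*z^3 + y^5*z + y^3*z^3 + 11*x^3*y^2 + 6*x*y^4 + 3*x*y^2*z^2 - 7*x^2*y*z - 5*y^3*z - y*z^3 - 9*x*y^2 + x*z^2 + 5*y*z - x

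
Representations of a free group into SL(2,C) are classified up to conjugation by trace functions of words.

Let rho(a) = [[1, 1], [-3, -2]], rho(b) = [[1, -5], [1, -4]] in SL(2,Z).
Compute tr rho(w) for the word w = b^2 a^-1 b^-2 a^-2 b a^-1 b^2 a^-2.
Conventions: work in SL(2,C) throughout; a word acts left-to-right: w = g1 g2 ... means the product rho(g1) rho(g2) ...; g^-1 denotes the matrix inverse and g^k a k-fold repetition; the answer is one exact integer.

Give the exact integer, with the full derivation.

rho(b) = [[1, -5], [1, -4]]
... * rho(b) = [[1, -5], [1, -4]]  ->  [[-4, 15], [-3, 11]]
... * rho(a^-1) = [[-2, -1], [3, 1]]  ->  [[53, 19], [39, 14]]
... * rho(b^-1) = [[-4, 5], [-1, 1]]  ->  [[-231, 284], [-170, 209]]
... * rho(b^-1) = [[-4, 5], [-1, 1]]  ->  [[640, -871], [471, -641]]
... * rho(a^-1) = [[-2, -1], [3, 1]]  ->  [[-3893, -1511], [-2865, -1112]]
... * rho(a^-1) = [[-2, -1], [3, 1]]  ->  [[3253, 2382], [2394, 1753]]
... * rho(b) = [[1, -5], [1, -4]]  ->  [[5635, -25793], [4147, -18982]]
... * rho(a^-1) = [[-2, -1], [3, 1]]  ->  [[-88649, -31428], [-65240, -23129]]
... * rho(b) = [[1, -5], [1, -4]]  ->  [[-120077, 568957], [-88369, 418716]]
... * rho(b) = [[1, -5], [1, -4]]  ->  [[448880, -1675443], [330347, -1233019]]
... * rho(a^-1) = [[-2, -1], [3, 1]]  ->  [[-5924089, -2124323], [-4359751, -1563366]]
... * rho(a^-1) = [[-2, -1], [3, 1]]  ->  [[5475209, 3799766], [4029404, 2796385]]
tr = 5475209 + 2796385 = 8271594

8271594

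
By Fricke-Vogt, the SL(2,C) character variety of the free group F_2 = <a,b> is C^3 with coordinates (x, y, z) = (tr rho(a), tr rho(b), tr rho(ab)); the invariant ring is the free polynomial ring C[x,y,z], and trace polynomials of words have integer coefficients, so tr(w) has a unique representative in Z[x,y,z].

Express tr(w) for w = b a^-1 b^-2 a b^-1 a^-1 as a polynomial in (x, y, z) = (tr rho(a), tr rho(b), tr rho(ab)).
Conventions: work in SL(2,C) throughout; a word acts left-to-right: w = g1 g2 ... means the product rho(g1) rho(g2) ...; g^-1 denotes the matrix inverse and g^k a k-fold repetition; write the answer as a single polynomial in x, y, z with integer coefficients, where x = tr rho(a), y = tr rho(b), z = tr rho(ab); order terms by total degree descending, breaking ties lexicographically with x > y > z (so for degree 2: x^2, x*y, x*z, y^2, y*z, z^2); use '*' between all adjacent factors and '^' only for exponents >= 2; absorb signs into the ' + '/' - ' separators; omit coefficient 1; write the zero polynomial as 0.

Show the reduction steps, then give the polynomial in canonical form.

x^2*y^3*z - x^3*y^2 - x*y^4 - 2*x*y^2*z^2 + x^2*y*z + y^3*z + y*z^3 + 4*x*y^2 - 3*y*z - x

trace(b^-1) = trace(b) = y
trace(b^2 a) = trace(b) trace(a b) - trace(a)   [square of b] = y*z - x
next, trace(b^2) = trace(b) trace(b) - trace(1)   [square of b] = y^2 - 2
trace(b a^2 b) = trace(a) trace(b^2 a) - trace(b^2)   [square of a] = x*y*z - x^2 - y^2 + 2
trace(b a b a) = trace(a b) trace(a b) - trace(1)   [split at a repeated a] = z^2 - 2
next, trace(b a^2 b a) = trace(a) trace(b a b a) - trace(b a b)   [square of a] = x*z^2 - y*z - x
next, trace(a^-1 b a^2 b) = trace(b a^2 b) trace(a) - trace(b a^2 b a)   [inverse elimination on a] = x^2*y*z - x^3 - x*y^2 - x*z^2 + y*z + 3*x
trace(a b^-1 a^-1 b a) = trace(a^-1 b a^2) trace(b) - trace(a^-1 b a^2 b)   [inverse elimination on b] = -x^2*y*z + x^3 + x*y^2 + x*z^2 - 3*x
and trace(a b a) = trace(a) trace(b a) - trace(b)   [square of a] = x*z - y
next, trace(a b a b a b) = trace(a b a b) trace(a b) - trace(b a)   [split at a repeated a] = z^3 - 3*z
trace(b a b a b^-1 a) = trace(a b a b a) trace(b) - trace(a b a b a b)   [inverse elimination on b] = x*y*z^2 - y^2*z - z^3 - x*y + 3*z
trace(a b^-1 a^-1 b a b) = trace(b a b a b^-1) trace(a) - trace(b a b a b^-1 a)   [inverse elimination on a] = -x*y*z^2 + x^2*z + y^2*z + z^3 - 3*z
and trace(b^-1 a b^-1 a^-1 b a) = trace(a b^-1 a^-1 b a) trace(b) - trace(a b^-1 a^-1 b a b)   [inverse elimination on b] = -x^2*y^2*z + x^3*y + x*y^3 + 2*x*y*z^2 - x^2*z - y^2*z - z^3 - 3*x*y + 3*z
trace(a b^-1 a^-1 b a^-1 b^-1) = trace(b^-1 a b^-1 a^-1 b) trace(a) - trace(b^-1 a b^-1 a^-1 b a)   [inverse elimination on a] = x^2*y^2*z - x^3*y - x*y^3 - 2*x*y*z^2 + x^2*z + y^2*z + z^3 + 4*x*y - 3*z
and trace(b a^-1 b^-2 a b^-1 a^-1) = trace(a b^-1 a^-1 b a^-1 b^-1) trace(b) - trace(a b^-1 a^-1 b a^-1)   [inverse elimination on b] = x^2*y^3*z - x^3*y^2 - x*y^4 - 2*x*y^2*z^2 + x^2*y*z + y^3*z + y*z^3 + 4*x*y^2 - 3*y*z - x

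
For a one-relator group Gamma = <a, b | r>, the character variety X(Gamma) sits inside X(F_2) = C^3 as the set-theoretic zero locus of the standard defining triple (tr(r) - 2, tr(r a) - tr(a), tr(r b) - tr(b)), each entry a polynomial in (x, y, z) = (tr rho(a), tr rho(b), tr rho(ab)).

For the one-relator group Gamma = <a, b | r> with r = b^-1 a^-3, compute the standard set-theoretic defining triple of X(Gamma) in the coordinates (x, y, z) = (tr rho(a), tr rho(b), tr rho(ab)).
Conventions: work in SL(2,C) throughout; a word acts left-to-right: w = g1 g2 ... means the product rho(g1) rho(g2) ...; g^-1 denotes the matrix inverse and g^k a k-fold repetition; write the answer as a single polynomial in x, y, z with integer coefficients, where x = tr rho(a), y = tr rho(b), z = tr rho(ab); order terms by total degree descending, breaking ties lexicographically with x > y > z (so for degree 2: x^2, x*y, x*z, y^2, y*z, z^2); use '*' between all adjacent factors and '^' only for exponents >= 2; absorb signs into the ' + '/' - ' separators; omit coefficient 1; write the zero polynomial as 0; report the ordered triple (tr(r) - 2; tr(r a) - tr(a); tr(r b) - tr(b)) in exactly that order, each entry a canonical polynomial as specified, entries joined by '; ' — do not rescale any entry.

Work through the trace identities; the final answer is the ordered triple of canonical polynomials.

next, tr(b^-1) = tr(b) = y
next, tr(b^-1 a) = tr(a) tr(b) - tr(a b) = x*y - z
tr(b^-1 a^-1) = tr(b^-1) tr(a) - tr(b^-1 a) = z
and tr(a^-1 b^-1 a^-1) = tr(b^-1 a^-1) tr(a) - tr(b^-1) = x*z - y
tr(b^-1 a^-3) = tr(a^-1 b^-1 a^-1) tr(a) - tr(a^-1 b^-1) = x^2*z - x*y - z
tr(a^-2) = tr(a^-1) tr(a) - tr(1) = x^2 - 2
next, tr(a^-3) = tr(a^-2) tr(a) - tr(a^-1) = x^3 - 3*x
assemble the triple (tr(r) - 2; tr(r a) - x; tr(r b) - y)

x^2*z - x*y - z - 2; x*z - x - y; x^3 - 3*x - y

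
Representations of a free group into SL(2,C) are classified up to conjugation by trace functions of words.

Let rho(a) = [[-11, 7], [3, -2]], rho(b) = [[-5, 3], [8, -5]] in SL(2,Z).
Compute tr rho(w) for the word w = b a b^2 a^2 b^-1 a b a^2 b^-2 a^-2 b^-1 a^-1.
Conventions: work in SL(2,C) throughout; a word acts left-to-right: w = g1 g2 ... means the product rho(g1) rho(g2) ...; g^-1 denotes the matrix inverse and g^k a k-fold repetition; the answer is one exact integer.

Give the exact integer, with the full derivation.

95869718539842

rho(b) = [[-5, 3], [8, -5]]
... * rho(a) = [[-11, 7], [3, -2]]  ->  [[64, -41], [-103, 66]]
... * rho(b) = [[-5, 3], [8, -5]]  ->  [[-648, 397], [1043, -639]]
... * rho(b) = [[-5, 3], [8, -5]]  ->  [[6416, -3929], [-10327, 6324]]
... * rho(a) = [[-11, 7], [3, -2]]  ->  [[-82363, 52770], [132569, -84937]]
... * rho(a) = [[-11, 7], [3, -2]]  ->  [[1064303, -682081], [-1713070, 1097857]]
... * rho(b^-1) = [[-5, -3], [-8, -5]]  ->  [[135133, 217496], [-217506, -350075]]
... * rho(a) = [[-11, 7], [3, -2]]  ->  [[-833975, 510939], [1342341, -822392]]
... * rho(b) = [[-5, 3], [8, -5]]  ->  [[8257387, -5056620], [-13290841, 8138983]]
... * rho(a) = [[-11, 7], [3, -2]]  ->  [[-106001117, 67914949], [170616200, -109313853]]
... * rho(a) = [[-11, 7], [3, -2]]  ->  [[1369757134, -877837717], [-2204719759, 1412941106]]
... * rho(b^-1) = [[-5, -3], [-8, -5]]  ->  [[173916066, 279917183], [-279930053, -450546253]]
... * rho(b^-1) = [[-5, -3], [-8, -5]]  ->  [[-3108917794, -1921334113], [5004020289, 3092521424]]
... * rho(a^-1) = [[-2, -7], [-3, -11]]  ->  [[11981837927, 42897099801], [-19285604850, -69045877687]]
... * rho(a^-1) = [[-2, -7], [-3, -11]]  ->  [[-152654975257, -555740963300], [245708842761, 894503888507]]
... * rho(b^-1) = [[-5, -3], [-8, -5]]  ->  [[5209202582685, 3236669742271], [-8384575321861, -5209645970818]]
... * rho(a^-1) = [[-2, -7], [-3, -11]]  ->  [[-20128414392183, -72067785243776], [32398088556176, 115998132932025]]
tr = -20128414392183 + 115998132932025 = 95869718539842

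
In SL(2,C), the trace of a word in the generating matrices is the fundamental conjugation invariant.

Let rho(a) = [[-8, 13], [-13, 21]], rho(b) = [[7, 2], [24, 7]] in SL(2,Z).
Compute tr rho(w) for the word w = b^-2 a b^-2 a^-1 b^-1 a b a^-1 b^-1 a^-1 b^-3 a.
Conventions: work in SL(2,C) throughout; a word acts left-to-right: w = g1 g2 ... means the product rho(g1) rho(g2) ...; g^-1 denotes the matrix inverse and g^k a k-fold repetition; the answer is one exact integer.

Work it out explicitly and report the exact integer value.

rho(b^-1) = [[7, -2], [-24, 7]]
... * rho(b^-1) = [[7, -2], [-24, 7]]  ->  [[97, -28], [-336, 97]]
... * rho(a) = [[-8, 13], [-13, 21]]  ->  [[-412, 673], [1427, -2331]]
... * rho(b^-1) = [[7, -2], [-24, 7]]  ->  [[-19036, 5535], [65933, -19171]]
... * rho(b^-1) = [[7, -2], [-24, 7]]  ->  [[-266092, 76817], [921635, -266063]]
... * rho(a^-1) = [[21, -13], [13, -8]]  ->  [[-4589311, 2844660], [15895516, -9852751]]
... * rho(b^-1) = [[7, -2], [-24, 7]]  ->  [[-100397017, 29091242], [347734636, -100760289]]
... * rho(a) = [[-8, 13], [-13, 21]]  ->  [[424989990, -694245139], [-1471993331, 2404584199]]
... * rho(b) = [[7, 2], [24, 7]]  ->  [[-13686953406, -4009735993], [47406067459, 13888102731]]
... * rho(a^-1) = [[21, -13], [13, -8]]  ->  [[-339552589435, 210008282222], [1176072752142, -727383698815]]
... * rho(b^-1) = [[7, -2], [-24, 7]]  ->  [[-7417066899373, 2149163154424], [25689718036554, -7443831395989]]
... * rho(a^-1) = [[21, -13], [13, -8]]  ->  [[-127819283879321, 79228564456457], [442714270619777, -274415683307290]]
... * rho(b^-1) = [[7, -2], [-24, 7]]  ->  [[-2796220534110215, 810238518953841], [9684976293713399, -2806338324390584]]
... * rho(b^-1) = [[7, -2], [-24, 7]]  ->  [[-39019268193663689, 11264110700897317], [135146953841367809, -39014320858160886]]
... * rho(b^-1) = [[7, -2], [-24, 7]]  ->  [[-543473534177181431, 156887311293608597], [1882372377485435927, -543394153689861820]]
... * rho(a) = [[-8, 13], [-13, 21]]  ->  [[2308253226600539687, -3770522407137578066], [-7994855021915283756, 13059563679823568831]]
tr = 2308253226600539687 + 13059563679823568831 = 15367816906424108518

15367816906424108518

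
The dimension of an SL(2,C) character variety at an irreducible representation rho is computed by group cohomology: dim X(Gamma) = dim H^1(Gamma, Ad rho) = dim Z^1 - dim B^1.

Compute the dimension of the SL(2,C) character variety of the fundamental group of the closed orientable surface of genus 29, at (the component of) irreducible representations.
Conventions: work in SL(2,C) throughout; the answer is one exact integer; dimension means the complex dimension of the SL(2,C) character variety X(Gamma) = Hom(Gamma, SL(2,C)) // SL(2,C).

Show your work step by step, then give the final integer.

Gamma = pi_1(Sigma_29) = < a_1, b_1, ..., a_29, b_29 | prod [a_i, b_i] > has 2g = 58 generators and 1 relator.
A cocycle assigns one sl_2 vector per generator subject to the relator condition d_2(z) = 0: dim of the unconstrained space is 3*2g = 174.
At an irreducible rho, H^2 = coker(d_2) vanishes (Poincare duality: H^2 is dual to H^0 = invariants = 0), so d_2 is surjective onto sl_2 and dim Z^1 = 174 - 3 = 171.
Coboundaries contribute dim B^1 = 3 (injective at irreducible rho).
Hence dim X = 171 - 3 = 168.

168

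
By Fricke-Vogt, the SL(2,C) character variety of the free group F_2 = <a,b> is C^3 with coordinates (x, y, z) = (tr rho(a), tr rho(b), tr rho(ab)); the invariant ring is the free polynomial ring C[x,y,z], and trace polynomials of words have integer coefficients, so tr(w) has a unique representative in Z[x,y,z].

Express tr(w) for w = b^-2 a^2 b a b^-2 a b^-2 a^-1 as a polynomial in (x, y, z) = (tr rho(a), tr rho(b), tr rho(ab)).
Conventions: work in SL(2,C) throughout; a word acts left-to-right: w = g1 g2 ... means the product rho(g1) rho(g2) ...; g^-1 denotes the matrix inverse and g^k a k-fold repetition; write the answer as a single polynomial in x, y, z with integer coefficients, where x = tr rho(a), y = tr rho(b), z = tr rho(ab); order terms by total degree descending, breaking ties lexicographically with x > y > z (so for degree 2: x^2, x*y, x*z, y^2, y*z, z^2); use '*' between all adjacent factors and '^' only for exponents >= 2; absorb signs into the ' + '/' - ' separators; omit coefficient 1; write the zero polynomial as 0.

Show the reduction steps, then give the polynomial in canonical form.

x^3*y^5*z^2 - x^4*y^4*z - x^2*y^6*z - 2*x^2*y^4*z^3 + x^3*y^5 + x*y^5*z^2 + x*y^3*z^4 + x^4*y^2*z + 2*x^2*y^4*z + x^2*y^2*z^3 - 2*x^3*y^3 - x*y^3*z^2 + x^2*y^2*z - y^2*z^3 - 2*x*y^3 - 3*x*y*z^2 - x^2*z + y^2*z + 4*x*y + z

tr(a b a) = tr(a)*tr(b a) - tr(b) = x*z - y
use: tr(a^2 b a) = tr(a)*tr(a b a) - tr(a b) = x^2*z - x*y - z
apply: tr(b a b a) = tr(b a)*tr(b a) - tr(1) = z^2 - 2
tr(b a b) = tr(b)*tr(a b) - tr(a) = y*z - x
use: tr(a^2 b a b) = tr(a)*tr(b a b a) - tr(b a b) = x*z^2 - y*z - x
apply: tr(b^-1 a^2 b a) = tr(a^2 b a)*tr(b) - tr(a^2 b a b) = x^2*y*z - x*y^2 - x*z^2 + x
use: tr(b^-1 a^2 b a b^-1) = tr(b^-1 a^2 b a)*tr(b) - tr(b^-1 a^2 b a b) = x^2*y^2*z - x*y^3 - x*y*z^2 - x^2*z + 2*x*y + z
apply: tr(a^3 b a) = tr(a)*tr(b a^3) - tr(b a^2) = x^3*z - x^2*y - 2*x*z + y
tr(a^3 b a b) = tr(a)*tr(a b a b a) - tr(a b a b) = x^2*z^2 - x*y*z - x^2 - z^2 + 2
tr(a^2 b a b^-1 a) = tr(a^3 b a)*tr(b) - tr(a^3 b a b) = x^3*y*z - x^2*y^2 - x^2*z^2 - x*y*z + x^2 + y^2 + z^2 - 2
apply: tr(a^2) = tr(a)*tr(a) - tr(1) = x^2 - 2
tr(a b^2 a) = tr(b)*tr(a^2 b) - tr(a^2) = x*y*z - x^2 - y^2 + 2
use: tr(b a^3 b) = tr(a)*tr(a b^2 a) - tr(a b^2) = x^2*y*z - x^3 - x*y^2 - y*z + 3*x
apply: tr(a^2 b a^2 b a) = tr(a)*tr(b a^3 b a) - tr(b a^3 b) = x^3*z^2 - 2*x^2*y*z + x*y^2 - x*z^2 + y*z - x
tr(b a b a b a) = tr(a b a b)*tr(a b) - tr(b a) = z^3 - 3*z
tr(b a b a b) = tr(b)*tr(a b a b) - tr(a b a) = y*z^2 - x*z - y
apply: tr(b a^2 b a b a) = tr(a)*tr(b a b a b a) - tr(b a b a b) = x*z^3 - y*z^2 - 2*x*z + y
use: tr(b a^2 b a b) = tr(b)*tr(a^2 b a b) - tr(a^2 b a) = x*y*z^2 - x^2*z - y^2*z + z
apply: tr(a^2 b a^2 b a b) = tr(a)*tr(b a^2 b a b a) - tr(b a^2 b a b) = x^2*z^3 - 2*x*y*z^2 - x^2*z + y^2*z + x*y - z
apply: tr(a b a b^-1 a^2 b a) = tr(a^2 b a^2 b a)*tr(b) - tr(a^2 b a^2 b a b) = x^3*y*z^2 - 2*x^2*y^2*z - x^2*z^3 + x*y^3 + x*y*z^2 + x^2*z - 2*x*y + z
tr(a^2 b a b a b a) = tr(a)*tr(a b a b a b a) - tr(a b a b a b) = x^2*z^3 - x*y*z^2 - 2*x^2*z - z^3 + x*y + 3*z
tr(b a b a b a b a) = tr(b a)*tr(b a b a b a) - tr(b^-1 a^-1 b^-1 a^-1) = z^4 - 4*z^2 + 2
use: tr(b a b a b a b) = tr(b)*tr(a b a b a b) - tr(a b a b a) = y*z^3 - x*z^2 - 2*y*z + x
apply: tr(a^2 b a b a b a b) = tr(a)*tr(b a b a b a b a) - tr(b a b a b a b) = x*z^4 - y*z^3 - 3*x*z^2 + 2*y*z + x
tr(a b a b^-1 a^2 b a b) = tr(a^2 b a b a b a)*tr(b) - tr(a^2 b a b a b a b) = x^2*y*z^3 - x*y^2*z^2 - x*z^4 - 2*x^2*y*z + x*y^2 + 3*x*z^2 + y*z - x
tr(b^-1 a^2 b a b^-1 a b a) = tr(a b a b^-1 a^2 b a)*tr(b) - tr(a b a b^-1 a^2 b a b) = x^3*y^2*z^2 - 2*x^2*y^3*z - 2*x^2*y*z^3 + x*y^4 + 2*x*y^2*z^2 + x*z^4 + 3*x^2*y*z - 3*x*y^2 - 3*x*z^2 + x
tr(a^-1 b^-1 a^2 b a b^-1 a b) = tr(b^-1 a^2 b a b^-1 a b)*tr(a) - tr(b^-1 a^2 b a b^-1 a b a) = -x^3*y^2*z^2 + x^4*y*z + 2*x^2*y^3*z + 2*x^2*y*z^3 - x^3*y^2 - x^3*z^2 - x*y^4 - 2*x*y^2*z^2 - x*z^4 - 4*x^2*y*z + x^3 + 4*x*y^2 + 4*x*z^2 - 3*x
tr(a b^-1 a^-1 b^-1 a^2 b a b^-1) = tr(a^-1 b^-1 a^2 b a b^-1 a)*tr(b) - tr(a^-1 b^-1 a^2 b a b^-1 a b) = x^3*y^2*z^2 - x^4*y*z - x^2*y^3*z - 2*x^2*y*z^3 + x^3*y^2 + x^3*z^2 + x*y^2*z^2 + x*z^4 + 3*x^2*y*z - x^3 - 2*x*y^2 - 4*x*z^2 + y*z + 3*x
tr(a b a^2 b^-1) = tr(a b a^2)*tr(b) - tr(a b a^2 b) = x^2*y*z - x*y^2 - x*z^2 + x
tr(b^2 a^2 b) = tr(b)*tr(b a^2 b) - tr(b a^2) = x*y^2*z - x^2*y - y^3 - x*z + 3*y
tr(b a^2 b a^2 b) = tr(a)*tr(b^2 a^2 b a) - tr(b^2 a^2 b) = x^2*y*z^2 - x^3*z - 2*x*y^2*z + x^2*y + y^3 + 2*x*z - 3*y
use: tr(a^-1 b a^2 b a^2 b) = tr(b a^2 b a^2 b)*tr(a) - tr(b a^2 b a^2 b a) = x^3*y*z^2 - x^4*z - 2*x^2*y^2*z - x^2*z^3 + x^3*y + x*y^3 + 2*x*y*z^2 + 3*x^2*z - y^2*z - 4*x*y + z
apply: tr(a^2 b a^2 b^-1 a^-1 b) = tr(a^-1 b a^2 b a^2)*tr(b) - tr(a^-1 b a^2 b a^2 b) = -x^3*y*z^2 + x^4*z + 2*x^2*y^2*z + x^2*z^3 - x^3*y - x*y^3 - x*y*z^2 - 3*x^2*z + 3*x*y - z
tr(a b^-1 a^-1 b^-1 a^2 b a) = tr(a^2 b a^2 b^-1 a^-1)*tr(b) - tr(a^2 b a^2 b^-1 a^-1 b) = x^3*y*z^2 - x^4*z - x^2*y^2*z - x^2*z^3 + x^3*y + 3*x^2*z - 2*x*y + z
apply: tr(b^-1 a^-1 b^-1 a^2 b a b^-2 a) = tr(a b^-1 a^-1 b^-1 a^2 b a b^-1)*tr(b) - tr(a b^-1 a^-1 b^-1 a^2 b a) = x^3*y^3*z^2 - x^4*y^2*z - x^2*y^4*z - 2*x^2*y^2*z^3 + x^3*y^3 + x*y^3*z^2 + x*y*z^4 + x^4*z + 4*x^2*y^2*z + x^2*z^3 - 2*x^3*y - 2*x*y^3 - 4*x*y*z^2 - 3*x^2*z + y^2*z + 5*x*y - z
apply: tr(b^-1 a^2 b a b^-2) = tr(a^2 b a b^-2)*tr(b) - tr(a^2 b a b^-1) = x^2*y^3*z - x*y^4 - x*y^2*z^2 - 2*x^2*y*z + 3*x*y^2 + x*z^2 + y*z - x
tr(a^2 b a b^-2 a b^-2 a^-1 b^-1) = tr(b^-1 a^-1 b^-1 a^2 b a b^-2 a)*tr(b) - tr(b^-1 a^-1 b^-1 a^2 b a b^-2 a b) = x^3*y^4*z^2 - x^4*y^3*z - x^2*y^5*z - 2*x^2*y^3*z^3 + x^3*y^4 + x*y^4*z^2 + x*y^2*z^4 + x^4*y*z + 3*x^2*y^3*z + x^2*y*z^3 - 2*x^3*y^2 - x*y^4 - 3*x*y^2*z^2 - x^2*y*z + y^3*z + 2*x*y^2 - x*z^2 - 2*y*z + x
apply: tr(a b^-1 a b a b) = tr(a b a b a)*tr(b) - tr(a b a b a b) = x*y*z^2 - y^2*z - z^3 - x*y + 3*z
use: tr(a b^-1 a b a b^-1) = tr(a b^-1 a b a)*tr(b) - tr(a b^-1 a b a b) = x^2*y^2*z - x*y^3 - 2*x*y*z^2 + y^2*z + z^3 + 2*x*y - 3*z
use: tr(b^-1 a b a b^-2 a) = tr(a b^-1 a b a b^-1)*tr(b) - tr(a b^-1 a b a) = x^2*y^3*z - x*y^4 - 2*x*y^2*z^2 - x^2*y*z + y^3*z + y*z^3 + 3*x*y^2 + x*z^2 - 3*y*z - x
use: tr(a b a b^-2 a b^-2) = tr(b^-1 a b a b^-2 a)*tr(b) - tr(b^-1 a b a b^-2 a b) = x^2*y^4*z - x*y^5 - 2*x*y^3*z^2 - 2*x^2*y^2*z + y^4*z + y^2*z^3 + 4*x*y^3 + 2*x*y*z^2 + x^2*z - 3*y^2*z - 3*x*y - z
use: tr(b^-2 a^2 b a b^-2 a b^-2 a^-1) = tr(a^2 b a b^-2 a b^-2 a^-1 b^-1)*tr(b) - tr(a^2 b a b^-2 a b^-2 a^-1) = x^3*y^5*z^2 - x^4*y^4*z - x^2*y^6*z - 2*x^2*y^4*z^3 + x^3*y^5 + x*y^5*z^2 + x*y^3*z^4 + x^4*y^2*z + 2*x^2*y^4*z + x^2*y^2*z^3 - 2*x^3*y^3 - x*y^3*z^2 + x^2*y^2*z - y^2*z^3 - 2*x*y^3 - 3*x*y*z^2 - x^2*z + y^2*z + 4*x*y + z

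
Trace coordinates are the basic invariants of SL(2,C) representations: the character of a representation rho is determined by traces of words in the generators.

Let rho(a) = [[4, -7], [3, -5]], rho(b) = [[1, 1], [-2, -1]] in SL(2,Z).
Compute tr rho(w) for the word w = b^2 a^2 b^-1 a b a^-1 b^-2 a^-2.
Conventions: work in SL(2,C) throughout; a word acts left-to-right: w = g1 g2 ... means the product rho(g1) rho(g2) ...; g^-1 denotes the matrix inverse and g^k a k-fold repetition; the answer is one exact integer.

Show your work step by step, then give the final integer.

675

rho(b) = [[1, 1], [-2, -1]]
... * rho(b) = [[1, 1], [-2, -1]]  ->  [[-1, 0], [0, -1]]
... * rho(a) = [[4, -7], [3, -5]]  ->  [[-4, 7], [-3, 5]]
... * rho(a) = [[4, -7], [3, -5]]  ->  [[5, -7], [3, -4]]
... * rho(b^-1) = [[-1, -1], [2, 1]]  ->  [[-19, -12], [-11, -7]]
... * rho(a) = [[4, -7], [3, -5]]  ->  [[-112, 193], [-65, 112]]
... * rho(b) = [[1, 1], [-2, -1]]  ->  [[-498, -305], [-289, -177]]
... * rho(a^-1) = [[-5, 7], [-3, 4]]  ->  [[3405, -4706], [1976, -2731]]
... * rho(b^-1) = [[-1, -1], [2, 1]]  ->  [[-12817, -8111], [-7438, -4707]]
... * rho(b^-1) = [[-1, -1], [2, 1]]  ->  [[-3405, 4706], [-1976, 2731]]
... * rho(a^-1) = [[-5, 7], [-3, 4]]  ->  [[2907, -5011], [1687, -2908]]
... * rho(a^-1) = [[-5, 7], [-3, 4]]  ->  [[498, 305], [289, 177]]
tr = 498 + 177 = 675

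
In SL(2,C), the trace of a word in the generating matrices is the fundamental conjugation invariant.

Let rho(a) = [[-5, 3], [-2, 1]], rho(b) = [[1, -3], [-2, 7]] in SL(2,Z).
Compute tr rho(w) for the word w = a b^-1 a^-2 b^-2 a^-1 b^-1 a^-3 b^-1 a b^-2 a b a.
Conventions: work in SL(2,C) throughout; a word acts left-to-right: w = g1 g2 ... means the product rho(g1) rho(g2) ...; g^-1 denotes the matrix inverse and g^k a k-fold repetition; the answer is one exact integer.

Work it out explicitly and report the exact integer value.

rho(a) = [[-5, 3], [-2, 1]]
... * rho(b^-1) = [[7, 3], [2, 1]]  ->  [[-29, -12], [-12, -5]]
... * rho(a^-1) = [[1, -3], [2, -5]]  ->  [[-53, 147], [-22, 61]]
... * rho(a^-1) = [[1, -3], [2, -5]]  ->  [[241, -576], [100, -239]]
... * rho(b^-1) = [[7, 3], [2, 1]]  ->  [[535, 147], [222, 61]]
... * rho(b^-1) = [[7, 3], [2, 1]]  ->  [[4039, 1752], [1676, 727]]
... * rho(a^-1) = [[1, -3], [2, -5]]  ->  [[7543, -20877], [3130, -8663]]
... * rho(b^-1) = [[7, 3], [2, 1]]  ->  [[11047, 1752], [4584, 727]]
... * rho(a^-1) = [[1, -3], [2, -5]]  ->  [[14551, -41901], [6038, -17387]]
... * rho(a^-1) = [[1, -3], [2, -5]]  ->  [[-69251, 165852], [-28736, 68821]]
... * rho(a^-1) = [[1, -3], [2, -5]]  ->  [[262453, -621507], [108906, -257897]]
... * rho(b^-1) = [[7, 3], [2, 1]]  ->  [[594157, 165852], [246548, 68821]]
... * rho(a) = [[-5, 3], [-2, 1]]  ->  [[-3302489, 1948323], [-1370382, 808465]]
... * rho(b^-1) = [[7, 3], [2, 1]]  ->  [[-19220777, -7959144], [-7975744, -3302681]]
... * rho(b^-1) = [[7, 3], [2, 1]]  ->  [[-150463727, -65621475], [-62435570, -27229913]]
... * rho(a) = [[-5, 3], [-2, 1]]  ->  [[883561585, -517012656], [366637676, -214536623]]
... * rho(b) = [[1, -3], [-2, 7]]  ->  [[1917586897, -6269773347], [795710922, -2601669389]]
... * rho(a) = [[-5, 3], [-2, 1]]  ->  [[2951612209, -517012656], [1224784168, -214536623]]
tr = 2951612209 + -214536623 = 2737075586

2737075586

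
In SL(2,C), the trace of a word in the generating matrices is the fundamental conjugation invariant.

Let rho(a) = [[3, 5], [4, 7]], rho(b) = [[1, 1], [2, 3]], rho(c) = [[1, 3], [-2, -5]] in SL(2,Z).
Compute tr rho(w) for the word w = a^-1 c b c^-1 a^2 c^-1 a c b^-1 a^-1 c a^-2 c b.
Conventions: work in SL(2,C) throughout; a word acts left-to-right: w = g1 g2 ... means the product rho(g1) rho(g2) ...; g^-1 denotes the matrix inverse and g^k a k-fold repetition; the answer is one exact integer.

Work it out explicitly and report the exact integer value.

-1309634378

rho(a^-1) = [[7, -5], [-4, 3]]
... * rho(c) = [[1, 3], [-2, -5]]  ->  [[17, 46], [-10, -27]]
... * rho(b) = [[1, 1], [2, 3]]  ->  [[109, 155], [-64, -91]]
... * rho(c^-1) = [[-5, -3], [2, 1]]  ->  [[-235, -172], [138, 101]]
... * rho(a) = [[3, 5], [4, 7]]  ->  [[-1393, -2379], [818, 1397]]
... * rho(a) = [[3, 5], [4, 7]]  ->  [[-13695, -23618], [8042, 13869]]
... * rho(c^-1) = [[-5, -3], [2, 1]]  ->  [[21239, 17467], [-12472, -10257]]
... * rho(a) = [[3, 5], [4, 7]]  ->  [[133585, 228464], [-78444, -134159]]
... * rho(c) = [[1, 3], [-2, -5]]  ->  [[-323343, -741565], [189874, 435463]]
... * rho(b^-1) = [[3, -1], [-2, 1]]  ->  [[513101, -418222], [-301304, 245589]]
... * rho(a^-1) = [[7, -5], [-4, 3]]  ->  [[5264595, -3820171], [-3091484, 2243287]]
... * rho(c) = [[1, 3], [-2, -5]]  ->  [[12904937, 34894640], [-7578058, -20490887]]
... * rho(a^-1) = [[7, -5], [-4, 3]]  ->  [[-49244001, 40159235], [28917142, -23582371]]
... * rho(a^-1) = [[7, -5], [-4, 3]]  ->  [[-505344947, 366697710], [296749478, -215332823]]
... * rho(c) = [[1, 3], [-2, -5]]  ->  [[-1238740367, -3349523391], [727415124, 1966912549]]
... * rho(b) = [[1, 1], [2, 3]]  ->  [[-7937787149, -11287310540], [4661240222, 6628152771]]
tr = -7937787149 + 6628152771 = -1309634378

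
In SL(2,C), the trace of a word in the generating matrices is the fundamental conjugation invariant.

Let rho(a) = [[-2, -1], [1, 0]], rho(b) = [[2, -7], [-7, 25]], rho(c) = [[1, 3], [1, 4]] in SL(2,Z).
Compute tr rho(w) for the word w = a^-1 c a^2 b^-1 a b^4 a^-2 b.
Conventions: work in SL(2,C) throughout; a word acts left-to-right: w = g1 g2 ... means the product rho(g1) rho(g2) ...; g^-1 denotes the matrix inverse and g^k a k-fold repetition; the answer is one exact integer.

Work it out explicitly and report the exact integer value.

rho(a^-1) = [[0, 1], [-1, -2]]
... * rho(c) = [[1, 3], [1, 4]]  ->  [[1, 4], [-3, -11]]
... * rho(a) = [[-2, -1], [1, 0]]  ->  [[2, -1], [-5, 3]]
... * rho(a) = [[-2, -1], [1, 0]]  ->  [[-5, -2], [13, 5]]
... * rho(b^-1) = [[25, 7], [7, 2]]  ->  [[-139, -39], [360, 101]]
... * rho(a) = [[-2, -1], [1, 0]]  ->  [[239, 139], [-619, -360]]
... * rho(b) = [[2, -7], [-7, 25]]  ->  [[-495, 1802], [1282, -4667]]
... * rho(b) = [[2, -7], [-7, 25]]  ->  [[-13604, 48515], [35233, -125649]]
... * rho(b) = [[2, -7], [-7, 25]]  ->  [[-366813, 1308103], [950009, -3387856]]
... * rho(b) = [[2, -7], [-7, 25]]  ->  [[-9890347, 35270266], [25615010, -91346463]]
... * rho(a^-1) = [[0, 1], [-1, -2]]  ->  [[-35270266, -80430879], [91346463, 208307936]]
... * rho(a^-1) = [[0, 1], [-1, -2]]  ->  [[80430879, 125591492], [-208307936, -325269409]]
... * rho(b) = [[2, -7], [-7, 25]]  ->  [[-718278686, 2576771147], [1860269991, -6673579673]]
tr = -718278686 + -6673579673 = -7391858359

-7391858359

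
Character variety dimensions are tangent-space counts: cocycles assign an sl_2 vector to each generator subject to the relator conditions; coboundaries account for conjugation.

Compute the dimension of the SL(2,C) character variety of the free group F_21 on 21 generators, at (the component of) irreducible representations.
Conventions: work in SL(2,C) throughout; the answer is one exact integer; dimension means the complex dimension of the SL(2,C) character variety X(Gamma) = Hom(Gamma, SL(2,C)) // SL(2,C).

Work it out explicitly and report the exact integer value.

Here Gamma is free of rank 21 — no relator constrains a cocycle.
A cocycle picks one sl_2 vector per generator freely, giving dim Z^1 = 3*21 = 63.
Irreducibility makes the coboundary map sl_2 -> Z^1 injective (trivial centralizer), so dim B^1 = 3.
dim H^1 = 63 - 3 = 60, which is dim X.

60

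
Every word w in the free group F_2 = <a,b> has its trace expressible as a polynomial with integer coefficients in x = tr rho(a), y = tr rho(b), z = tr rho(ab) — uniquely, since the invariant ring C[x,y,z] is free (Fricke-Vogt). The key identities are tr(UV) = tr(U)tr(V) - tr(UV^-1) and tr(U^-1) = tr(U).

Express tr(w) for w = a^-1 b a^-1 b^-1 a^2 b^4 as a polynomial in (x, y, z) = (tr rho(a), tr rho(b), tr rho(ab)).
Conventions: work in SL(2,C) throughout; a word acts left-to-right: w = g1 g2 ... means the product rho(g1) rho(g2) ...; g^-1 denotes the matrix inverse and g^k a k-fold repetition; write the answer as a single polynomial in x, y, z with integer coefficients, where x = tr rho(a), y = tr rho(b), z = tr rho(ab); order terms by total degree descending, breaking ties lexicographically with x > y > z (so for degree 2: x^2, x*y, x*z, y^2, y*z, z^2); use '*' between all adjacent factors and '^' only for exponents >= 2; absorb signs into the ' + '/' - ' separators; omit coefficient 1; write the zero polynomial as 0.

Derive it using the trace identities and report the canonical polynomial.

-x^3*y^5*z + x^4*y^4 + x^2*y^6 + 2*x^2*y^4*z^2 + x^3*y^3*z - x*y^5*z - x*y^3*z^3 - 2*x^4*y^2 - 6*x^2*y^4 - 4*x^2*y^2*z^2 + 2*x^3*y*z + 7*x*y^3*z + 2*x*y*z^3 + 7*x^2*y^2 - y^2*z^2 - 9*x*y*z + x^2 + y^2 + z^2 - 2

use: trace(a b^2) = trace(b) * trace(a b) - trace(a) = y*z - x
use: trace(a b^3) = trace(b) * trace(a b^2) - trace(a b) = y^2*z - x*y - z
trace(a b^4) = trace(b) * trace(a b^3) - trace(a b^2) = y^3*z - x*y^2 - 2*y*z + x
apply: trace(b^2) = trace(b) * trace(b) - trace(1) = y^2 - 2
use: trace(a^2 b^2) = trace(a) * trace(b^2 a) - trace(b^2) = x*y*z - x^2 - y^2 + 2
trace(a^2 b) = trace(a) * trace(b a) - trace(b) = x*z - y
trace(a^2 b^3) = trace(b) * trace(a^2 b^2) - trace(a^2 b) = x*y^2*z - x^2*y - y^3 - x*z + 3*y
use: trace(b^4 a^2) = trace(b) * trace(a^2 b^3) - trace(a^2 b^2) = x*y^3*z - x^2*y^2 - y^4 - 2*x*y*z + x^2 + 4*y^2 - 2
trace(b^2 a^3 b^2) = trace(a) * trace(b^4 a^2) - trace(b^4 a) = x^2*y^3*z - x^3*y^2 - x*y^4 - 2*x^2*y*z - y^3*z + x^3 + 5*x*y^2 + 2*y*z - 3*x
trace(b^2 a^3 b) = trace(a) * trace(a b^3 a) - trace(a b^3) = x^2*y^2*z - x^3*y - x*y^3 - x^2*z - y^2*z + 4*x*y + z
use: trace(b a^3 b^4) = trace(b) * trace(b^2 a^3 b^2) - trace(b^2 a^3 b) = x^2*y^4*z - x^3*y^3 - x*y^5 - 3*x^2*y^2*z - y^4*z + 2*x^3*y + 6*x*y^3 + x^2*z + 3*y^2*z - 7*x*y - z
use: trace(a b a b) = trace(a b) * trace(a b) - trace(1)   [split at repeated a] = z^2 - 2
use: trace(b^2 a b a) = trace(b) * trace(a b a b) - trace(a b a) = y*z^2 - x*z - y
trace(b^2 a b a^2) = trace(a) * trace(b^2 a b a) - trace(b^2 a b) = x*y*z^2 - x^2*z - y^2*z + z
trace(b a b a^3 b) = trace(a) * trace(b^2 a b a^2) - trace(b^2 a b a) = x^2*y*z^2 - x^3*z - x*y^2*z - y*z^2 + 2*x*z + y
use: trace(a b a b a) = trace(a) * trace(b a b a) - trace(b a b) = x*z^2 - y*z - x
trace(b a b a^3) = trace(a) * trace(a b a b a) - trace(a b a b) = x^2*z^2 - x*y*z - x^2 - z^2 + 2
apply: trace(b^2 a b a^3 b) = trace(b) * trace(b a b a^3 b) - trace(b a b a^3) = x^2*y^2*z^2 - x^3*y*z - x*y^3*z - x^2*z^2 - y^2*z^2 + 3*x*y*z + x^2 + y^2 + z^2 - 2
use: trace(b a^3 b^4 a) = trace(b) * trace(b^2 a b a^3 b) - trace(b^2 a b a^3) = x^2*y^3*z^2 - x^3*y^2*z - x*y^4*z - 2*x^2*y*z^2 - y^3*z^2 + x^3*z + 4*x*y^2*z + x^2*y + y^3 + 2*y*z^2 - 2*x*z - 3*y
use: trace(a^2 b^4 a^-1 b a) = trace(b a^3 b^4) * trace(a) - trace(b a^3 b^4 a) = x^3*y^4*z - x^4*y^3 - x^2*y^5 - x^2*y^3*z^2 - 2*x^3*y^2*z + 2*x^4*y + 6*x^2*y^3 + 2*x^2*y*z^2 + y^3*z^2 - x*y^2*z - 8*x^2*y - y^3 - 2*y*z^2 + x*z + 3*y
trace(b^3 a b a) = trace(b) * trace(a b a b^2) - trace(a b a b) = y^2*z^2 - x*y*z - y^2 - z^2 + 2
trace(b^2 a b a^2 b) = trace(a) * trace(b^3 a b a) - trace(b^3 a b) = x*y^2*z^2 - x^2*y*z - y^3*z - x*z^2 + 2*y*z + x
apply: trace(b^2 a b a^2 b^2) = trace(b) * trace(b^2 a b a^2 b) - trace(b^2 a b a^2) = x*y^3*z^2 - x^2*y^2*z - y^4*z - 2*x*y*z^2 + x^2*z + 3*y^2*z + x*y - z
trace(b a b a^2 b^4) = trace(b) * trace(b^2 a b a^2 b^2) - trace(b^2 a b a^2 b) = x*y^4*z^2 - x^2*y^3*z - y^5*z - 3*x*y^2*z^2 + 2*x^2*y*z + 4*y^3*z + x*y^2 + x*z^2 - 3*y*z - x
apply: trace(a b a b a b) = trace(b a b a) * trace(b a) - trace(a b)   [split at repeated b] = z^3 - 3*z
apply: trace(b a b a b a b) = trace(b) * trace(a b a b a b) - trace(a b a b a) = y*z^3 - x*z^2 - 2*y*z + x
use: trace(b^3 a b a b a) = trace(b) * trace(b a b a b a b) - trace(b a b a b a) = y^2*z^3 - x*y*z^2 - 2*y^2*z - z^3 + x*y + 3*z
trace(b^3 a b a b) = trace(b) * trace(b^2 a b a b) - trace(b^2 a b a) = y^3*z^2 - x*y^2*z - y^3 - 2*y*z^2 + x*z + 3*y
trace(a b a b a^2 b^3) = trace(a) * trace(b^3 a b a b a) - trace(b^3 a b a b) = x*y^2*z^3 - x^2*y*z^2 - y^3*z^2 - x*y^2*z - x*z^3 + x^2*y + y^3 + 2*y*z^2 + 2*x*z - 3*y
use: trace(a b a b a^2 b) = trace(a) * trace(b a b a b a) - trace(b a b a b) = x*z^3 - y*z^2 - 2*x*z + y
trace(a b a b a^2 b^2) = trace(b) * trace(a b a b a^2 b) - trace(a b a b a^2) = x*y*z^3 - x^2*z^2 - y^2*z^2 - x*y*z + x^2 + y^2 + z^2 - 2
use: trace(b a b a^2 b^4 a) = trace(b) * trace(a b a b a^2 b^3) - trace(a b a b a^2 b^2) = x*y^3*z^3 - x^2*y^2*z^2 - y^4*z^2 - x*y^3*z - 2*x*y*z^3 + x^2*y^2 + x^2*z^2 + y^4 + 3*y^2*z^2 + 3*x*y*z - x^2 - 4*y^2 - z^2 + 2
use: trace(a^2 b^4 a^-1 b a b) = trace(b a b a^2 b^4) * trace(a) - trace(b a b a^2 b^4 a) = x^2*y^4*z^2 - x^3*y^3*z - x*y^5*z - x*y^3*z^3 - 2*x^2*y^2*z^2 + y^4*z^2 + 2*x^3*y*z + 5*x*y^3*z + 2*x*y*z^3 - y^4 - 3*y^2*z^2 - 6*x*y*z + 4*y^2 + z^2 - 2
apply: trace(b^-1 a^2 b^4 a^-1 b a) = trace(a^2 b^4 a^-1 b a) * trace(b) - trace(a^2 b^4 a^-1 b a b) = x^3*y^5*z - x^4*y^4 - x^2*y^6 - 2*x^2*y^4*z^2 - x^3*y^3*z + x*y^5*z + x*y^3*z^3 + 2*x^4*y^2 + 6*x^2*y^4 + 4*x^2*y^2*z^2 - 2*x^3*y*z - 6*x*y^3*z - 2*x*y*z^3 - 8*x^2*y^2 + y^2*z^2 + 7*x*y*z - y^2 - z^2 + 2
trace(a^-1 b a^-1 b^-1 a^2 b^4) = trace(b^-1 a^2 b^4 a^-1 b) * trace(a) - trace(b^-1 a^2 b^4 a^-1 b a) = -x^3*y^5*z + x^4*y^4 + x^2*y^6 + 2*x^2*y^4*z^2 + x^3*y^3*z - x*y^5*z - x*y^3*z^3 - 2*x^4*y^2 - 6*x^2*y^4 - 4*x^2*y^2*z^2 + 2*x^3*y*z + 7*x*y^3*z + 2*x*y*z^3 + 7*x^2*y^2 - y^2*z^2 - 9*x*y*z + x^2 + y^2 + z^2 - 2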